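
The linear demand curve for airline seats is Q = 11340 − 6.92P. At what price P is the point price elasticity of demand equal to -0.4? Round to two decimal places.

468.21

Ed = −6.92P/(11340 − 6.92P). Set this equal to -0.4:
6.92P = 0.4·(11340 − 6.92P) ⇒ 6.92P(1 + 0.4) = 0.4·11340
P = 0.4·11340 / (6.92·1.4) = 468.2080…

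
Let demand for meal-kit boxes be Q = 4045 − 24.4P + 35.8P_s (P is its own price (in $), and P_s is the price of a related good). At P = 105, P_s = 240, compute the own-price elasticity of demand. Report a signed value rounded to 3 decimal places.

At the given values, Q = 4045 − 24.4(105) + 35.8(240) = 10075.
∂Q/∂P = −24.4.
E = (-24.4) × (105/10075) = -0.25429…

-0.254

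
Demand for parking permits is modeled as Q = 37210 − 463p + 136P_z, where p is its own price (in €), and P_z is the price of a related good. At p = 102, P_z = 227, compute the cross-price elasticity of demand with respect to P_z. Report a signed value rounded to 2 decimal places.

1.48

At the given values, Q = 37210 − 463(102) + 136(227) = 20856.
∂Q/∂P_z = 136.
E = (136) × (227/20856) = 1.4802…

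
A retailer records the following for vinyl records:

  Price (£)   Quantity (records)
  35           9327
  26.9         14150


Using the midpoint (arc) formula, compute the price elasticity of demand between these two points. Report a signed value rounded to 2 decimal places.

-1.57

%ΔQ = (14150 − 9327) / [(9327 + 14150)/2] = 4823/11738.5 = 0.410870…
%ΔP = (26.9 − 35) / [(35 + 26.9)/2] = -8.1/30.95 = -0.261712…
Arc Ed = %ΔQ / %ΔP = (4823/11738.5) / (-8.1/30.95) = -1.5699…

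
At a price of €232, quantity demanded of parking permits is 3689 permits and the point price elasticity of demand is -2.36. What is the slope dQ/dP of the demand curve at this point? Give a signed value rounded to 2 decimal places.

-37.53

Ed = (dQ/dP)·(P/Q) ⇒ dQ/dP = Ed·Q/P = (-2.36)·3689/232 = -37.5260…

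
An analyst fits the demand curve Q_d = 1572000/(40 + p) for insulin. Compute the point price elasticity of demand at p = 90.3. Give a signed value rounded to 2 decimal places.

dQ_d/dp = −1572000/(40 + p)² = -92.5899. At p = 90.3, Q_d = 12064.5.
Ed = (dQ_d/dp)·(p/Q_d) = (-92.5899) × (90.3/12064.5) = -0.6930…

-0.69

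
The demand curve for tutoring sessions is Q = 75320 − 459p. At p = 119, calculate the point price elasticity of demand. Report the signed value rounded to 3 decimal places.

dQ/dp = −459. At p = 119, Q = 75320 − 459(119) = 20699.
Ed = (dQ/dp)·(p/Q) = −459 × (119/20699) = -2.63882…

-2.639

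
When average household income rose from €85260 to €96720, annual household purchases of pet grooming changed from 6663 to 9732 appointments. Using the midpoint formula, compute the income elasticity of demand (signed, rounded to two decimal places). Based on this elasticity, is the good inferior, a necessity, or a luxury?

2.97; luxury

%ΔQ = (9732 − 6663)/[( 6663 + 9732)/2] = 3069/8197.5 = 0.374382…
%ΔIncome = (96720 − 85260)/[( 85260 + 96720)/2] = 11460/90990 = 0.125947…
E_income = (3069/8197.5) / (11460/90990) = 2.9725…
E_income > 1 ⇒ normal good, luxury.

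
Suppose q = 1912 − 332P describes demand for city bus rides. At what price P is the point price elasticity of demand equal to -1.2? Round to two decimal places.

Ed = −332P/(1912 − 332P). Set this equal to -1.2:
332P = 1.2·(1912 − 332P) ⇒ 332P(1 + 1.2) = 1.2·1912
P = 1.2·1912 / (332·2.2) = 3.1412…

3.14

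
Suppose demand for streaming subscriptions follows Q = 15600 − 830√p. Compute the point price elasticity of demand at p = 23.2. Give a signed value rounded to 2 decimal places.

-0.17

dQ/dp = −830/(2√p) = -86.1597. At p = 23.2, Q = 11602.2.
Ed = (dQ/dp)·(p/Q) = (-86.1597) × (23.2/11602.2) = -0.1722…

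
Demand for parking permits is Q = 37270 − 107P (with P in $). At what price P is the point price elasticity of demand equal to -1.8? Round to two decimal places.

Ed = −107P/(37270 − 107P). Set this equal to -1.8:
107P = 1.8·(37270 − 107P) ⇒ 107P(1 + 1.8) = 1.8·37270
P = 1.8·37270 / (107·2.8) = 223.9185…

223.92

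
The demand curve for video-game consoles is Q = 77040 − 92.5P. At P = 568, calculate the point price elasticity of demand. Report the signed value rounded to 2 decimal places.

dQ/dP = −92.5. At P = 568, Q = 77040 − 92.5(568) = 24500.
Ed = (dQ/dP)·(P/Q) = −92.5 × (568/24500) = -2.1444…

-2.14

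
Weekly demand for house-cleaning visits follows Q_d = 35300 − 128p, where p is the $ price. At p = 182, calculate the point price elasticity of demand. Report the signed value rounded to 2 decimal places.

-1.94

dQ_d/dp = −128. At p = 182, Q_d = 35300 − 128(182) = 12004.
Ed = (dQ_d/dp)·(p/Q_d) = −128 × (182/12004) = -1.9406…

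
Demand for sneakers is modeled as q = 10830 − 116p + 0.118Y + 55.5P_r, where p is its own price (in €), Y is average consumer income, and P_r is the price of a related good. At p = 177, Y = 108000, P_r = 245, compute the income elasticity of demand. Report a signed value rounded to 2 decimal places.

0.77

At the given values, q = 10830 − 116(177) + 0.118(108000) + 55.5(245) = 16639.5.
∂q/∂Y = 0.118.
E = (0.118) × (108000/16639.5) = 0.7658…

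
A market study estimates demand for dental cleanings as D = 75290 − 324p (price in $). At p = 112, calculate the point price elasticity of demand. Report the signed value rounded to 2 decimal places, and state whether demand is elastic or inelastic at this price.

-0.93; inelastic

dD/dp = −324. At p = 112, D = 75290 − 324(112) = 39002.
Ed = (dD/dp)·(p/D) = −324 × (112/39002) = -0.9304…
|Ed| = 0.93 < 1, so demand is inelastic.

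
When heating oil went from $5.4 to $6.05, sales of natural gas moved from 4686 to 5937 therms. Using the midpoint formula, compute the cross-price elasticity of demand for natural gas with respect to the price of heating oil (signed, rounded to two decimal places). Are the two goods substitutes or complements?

%ΔQ_{natural gas} = (5937 − 4686)/avg = 1251/5311.5 = 0.235526…
%ΔP_{heating oil} = (6.05 − 5.4)/avg = 0.65/5.725 = 0.113537…
E_cross = (1251/5311.5) / (0.65/5.725) = 2.0744…
E_cross > 0 ⇒ the goods are substitutes.

2.07; substitutes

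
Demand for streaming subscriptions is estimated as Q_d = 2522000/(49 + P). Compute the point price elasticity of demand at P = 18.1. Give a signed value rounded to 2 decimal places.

dQ_d/dP = −2522000/(49 + P)² = -560.144. At P = 18.1, Q_d = 37585.7.
Ed = (dQ_d/dP)·(P/Q_d) = (-560.144) × (18.1/37585.7) = -0.2697…

-0.27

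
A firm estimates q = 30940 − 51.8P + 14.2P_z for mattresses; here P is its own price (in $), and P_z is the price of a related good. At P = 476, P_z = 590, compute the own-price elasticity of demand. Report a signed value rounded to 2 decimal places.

-1.68

At the given values, q = 30940 − 51.8(476) + 14.2(590) = 14661.2.
∂q/∂P = −51.8.
E = (-51.8) × (476/14661.2) = -1.6817…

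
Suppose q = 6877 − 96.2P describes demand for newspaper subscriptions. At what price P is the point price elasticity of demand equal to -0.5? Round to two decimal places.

23.83

Ed = −96.2P/(6877 − 96.2P). Set this equal to -0.5:
96.2P = 0.5·(6877 − 96.2P) ⇒ 96.2P(1 + 0.5) = 0.5·6877
P = 0.5·6877 / (96.2·1.5) = 23.8288…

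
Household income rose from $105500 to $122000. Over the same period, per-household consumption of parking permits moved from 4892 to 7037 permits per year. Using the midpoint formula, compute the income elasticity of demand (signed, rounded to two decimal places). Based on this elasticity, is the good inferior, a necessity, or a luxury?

2.48; luxury

%ΔQ = (7037 − 4892)/[( 4892 + 7037)/2] = 2145/5964.5 = 0.359627…
%ΔIncome = (122000 − 105500)/[( 105500 + 122000)/2] = 16500/113750 = 0.145054…
E_income = (2145/5964.5) / (16500/113750) = 2.4792…
E_income > 1 ⇒ normal good, luxury.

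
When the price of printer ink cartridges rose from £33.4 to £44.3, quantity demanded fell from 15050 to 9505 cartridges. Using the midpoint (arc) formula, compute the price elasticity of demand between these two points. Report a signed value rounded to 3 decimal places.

-1.610

%ΔQ = (9505 − 15050) / [(15050 + 9505)/2] = -5545/12277.5 = -0.451639…
%ΔP = (44.3 − 33.4) / [(33.4 + 44.3)/2] = 10.9/38.85 = 0.280566…
Arc Ed = %ΔQ / %ΔP = (-5545/12277.5) / (10.9/38.85) = -1.60974…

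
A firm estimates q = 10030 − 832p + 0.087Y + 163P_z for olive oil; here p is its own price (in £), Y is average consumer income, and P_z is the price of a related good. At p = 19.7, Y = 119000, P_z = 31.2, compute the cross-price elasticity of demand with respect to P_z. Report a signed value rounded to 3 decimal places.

0.560

At the given values, q = 10030 − 832(19.7) + 0.087(119000) + 163(31.2) = 9078.2.
∂q/∂P_z = 163.
E = (163) × (31.2/9078.2) = 0.56019…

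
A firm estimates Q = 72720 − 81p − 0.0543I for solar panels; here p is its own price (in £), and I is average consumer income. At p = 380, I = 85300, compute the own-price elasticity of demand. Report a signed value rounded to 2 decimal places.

At the given values, Q = 72720 − 81(380) − 0.0543(85300) = 37308.21.
∂Q/∂p = −81.
E = (-81) × (380/37308.21) = -0.8250…

-0.83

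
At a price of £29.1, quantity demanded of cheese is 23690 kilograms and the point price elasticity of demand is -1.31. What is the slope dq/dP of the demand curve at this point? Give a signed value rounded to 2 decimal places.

Ed = (dq/dP)·(P/q) ⇒ dq/dP = Ed·q/P = (-1.31)·23690/29.1 = -1066.4570…

-1066.46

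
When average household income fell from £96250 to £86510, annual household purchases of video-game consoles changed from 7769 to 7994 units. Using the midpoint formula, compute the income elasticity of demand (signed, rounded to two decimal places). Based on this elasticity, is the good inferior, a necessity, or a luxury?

%ΔQ = (7994 − 7769)/[( 7769 + 7994)/2] = 225/7881.5 = 0.028547…
%ΔIncome = (86510 − 96250)/[( 96250 + 86510)/2] = -9740/91380 = -0.106587…
E_income = (225/7881.5) / (-9740/91380) = -0.2678…
E_income < 0 ⇒ inferior good.

-0.27; inferior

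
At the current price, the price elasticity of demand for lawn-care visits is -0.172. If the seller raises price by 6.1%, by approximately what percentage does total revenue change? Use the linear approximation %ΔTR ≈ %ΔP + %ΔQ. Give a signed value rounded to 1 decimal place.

+5.1%

%ΔQ ≈ Ed × %ΔP = (-0.172) × (+6.1%) = -1.0492%
%ΔTR ≈ %ΔP + %ΔQ = (+6.1%) + (-1.0492%) = +5.0508%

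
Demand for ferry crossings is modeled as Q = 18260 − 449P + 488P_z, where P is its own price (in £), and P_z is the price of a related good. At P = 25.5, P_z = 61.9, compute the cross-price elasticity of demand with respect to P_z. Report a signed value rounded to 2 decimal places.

0.82

At the given values, Q = 18260 − 449(25.5) + 488(61.9) = 37017.7.
∂Q/∂P_z = 488.
E = (488) × (61.9/37017.7) = 0.8160…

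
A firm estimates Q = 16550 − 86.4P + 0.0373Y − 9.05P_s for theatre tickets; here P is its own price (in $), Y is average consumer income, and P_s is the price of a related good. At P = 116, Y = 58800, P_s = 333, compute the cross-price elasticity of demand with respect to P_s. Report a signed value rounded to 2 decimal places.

-0.53

At the given values, Q = 16550 − 86.4(116) + 0.0373(58800) − 9.05(333) = 5707.19.
∂Q/∂P_s = -9.05.
E = (-9.05) × (333/5707.19) = -0.5280…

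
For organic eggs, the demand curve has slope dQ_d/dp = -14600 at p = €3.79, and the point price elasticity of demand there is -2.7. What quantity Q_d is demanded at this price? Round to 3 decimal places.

20494.074

Ed = (dQ_d/dp)·(p/Q_d) ⇒ Q_d = (dQ_d/dp)·p/Ed = (-14600)·3.79/(-2.7) = 20494.07407…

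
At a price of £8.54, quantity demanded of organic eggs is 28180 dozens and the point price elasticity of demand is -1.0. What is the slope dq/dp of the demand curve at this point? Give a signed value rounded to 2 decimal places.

-3299.77

Ed = (dq/dp)·(p/q) ⇒ dq/dp = Ed·q/p = (-1.0)·28180/8.54 = -3299.7658…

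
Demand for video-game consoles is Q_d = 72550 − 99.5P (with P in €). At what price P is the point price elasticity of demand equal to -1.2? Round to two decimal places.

Ed = −99.5P/(72550 − 99.5P). Set this equal to -1.2:
99.5P = 1.2·(72550 − 99.5P) ⇒ 99.5P(1 + 1.2) = 1.2·72550
P = 1.2·72550 / (99.5·2.2) = 397.7158…

397.72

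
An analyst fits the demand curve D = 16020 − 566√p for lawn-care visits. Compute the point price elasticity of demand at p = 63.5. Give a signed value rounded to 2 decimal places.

dD/dp = −566/(2√p) = -35.514. At p = 63.5, D = 11509.7.
Ed = (dD/dp)·(p/D) = (-35.514) × (63.5/11509.7) = -0.1959…

-0.20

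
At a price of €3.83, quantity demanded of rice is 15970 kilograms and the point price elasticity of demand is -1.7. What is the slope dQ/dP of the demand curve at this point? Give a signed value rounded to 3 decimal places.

Ed = (dQ/dP)·(P/Q) ⇒ dQ/dP = Ed·Q/P = (-1.7)·15970/3.83 = -7088.51174…

-7088.512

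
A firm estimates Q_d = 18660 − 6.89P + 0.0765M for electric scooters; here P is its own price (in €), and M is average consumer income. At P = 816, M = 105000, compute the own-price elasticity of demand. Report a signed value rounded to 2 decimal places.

At the given values, Q_d = 18660 − 6.89(816) + 0.0765(105000) = 21070.26.
∂Q_d/∂P = −6.89.
E = (-6.89) × (816/21070.26) = -0.2668…

-0.27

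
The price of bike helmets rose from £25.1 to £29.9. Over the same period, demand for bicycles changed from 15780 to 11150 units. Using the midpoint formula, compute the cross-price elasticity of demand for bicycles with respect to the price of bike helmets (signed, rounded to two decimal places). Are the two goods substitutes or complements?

-1.97; complements

%ΔQ_{bicycles} = (11150 − 15780)/avg = -4630/13465 = -0.343854…
%ΔP_{bike helmets} = (29.9 − 25.1)/avg = 4.8/27.5 = 0.174545…
E_cross = (-4630/13465) / (4.8/27.5) = -1.9699…
E_cross < 0 ⇒ the goods are complements.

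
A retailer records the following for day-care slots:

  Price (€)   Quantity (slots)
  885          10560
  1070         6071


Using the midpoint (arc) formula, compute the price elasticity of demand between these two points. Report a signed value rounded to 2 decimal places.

-2.85

%ΔQ = (6071 − 10560) / [(10560 + 6071)/2] = -4489/8315.5 = -0.539835…
%ΔP = (1070 − 885) / [(885 + 1070)/2] = 185/977.5 = 0.189258…
Arc Ed = %ΔQ / %ΔP = (-4489/8315.5) / (185/977.5) = -2.8523…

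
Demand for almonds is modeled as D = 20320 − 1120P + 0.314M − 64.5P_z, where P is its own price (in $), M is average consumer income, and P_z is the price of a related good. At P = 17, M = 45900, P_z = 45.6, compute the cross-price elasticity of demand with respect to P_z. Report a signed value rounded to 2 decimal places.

-0.23

At the given values, D = 20320 − 1120(17) + 0.314(45900) − 64.5(45.6) = 12751.4.
∂D/∂P_z = -64.5.
E = (-64.5) × (45.6/12751.4) = -0.2306…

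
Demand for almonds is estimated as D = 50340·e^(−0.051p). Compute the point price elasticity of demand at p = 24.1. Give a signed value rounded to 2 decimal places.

dD/dp = −0.051·D = -751.09. At p = 24.1, D = 14727.3.
Ed = (dD/dp)·(p/D) = (-751.09) × (24.1/14727.3) = -1.2291

-1.23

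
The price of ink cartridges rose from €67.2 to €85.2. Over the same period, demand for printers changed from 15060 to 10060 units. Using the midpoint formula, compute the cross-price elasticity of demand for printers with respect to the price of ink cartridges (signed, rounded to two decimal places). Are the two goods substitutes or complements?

%ΔQ_{printers} = (10060 − 15060)/avg = -5000/12560 = -0.398089…
%ΔP_{ink cartridges} = (85.2 − 67.2)/avg = 18/76.2 = 0.236220…
E_cross = (-5000/12560) / (18/76.2) = -1.6852…
E_cross < 0 ⇒ the goods are complements.

-1.69; complements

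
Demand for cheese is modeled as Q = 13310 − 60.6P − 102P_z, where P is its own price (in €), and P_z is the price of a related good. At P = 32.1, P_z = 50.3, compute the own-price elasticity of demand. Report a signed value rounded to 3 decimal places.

At the given values, Q = 13310 − 60.6(32.1) − 102(50.3) = 6234.14.
∂Q/∂P = −60.6.
E = (-60.6) × (32.1/6234.14) = -0.31203…

-0.312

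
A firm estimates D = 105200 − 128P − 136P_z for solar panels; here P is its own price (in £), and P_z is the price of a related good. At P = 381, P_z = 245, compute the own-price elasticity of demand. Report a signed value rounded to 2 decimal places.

-2.11

At the given values, D = 105200 − 128(381) − 136(245) = 23112.
∂D/∂P = −128.
E = (-128) × (381/23112) = -2.1100…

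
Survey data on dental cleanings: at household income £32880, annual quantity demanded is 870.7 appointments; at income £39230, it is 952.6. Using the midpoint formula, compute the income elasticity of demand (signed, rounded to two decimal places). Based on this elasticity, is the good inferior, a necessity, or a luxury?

%ΔQ = (952.6 − 870.7)/[( 870.7 + 952.6)/2] = 81.9/911.65 = 0.089837…
%ΔIncome = (39230 − 32880)/[( 32880 + 39230)/2] = 6350/36055 = 0.176119…
E_income = (81.9/911.65) / (6350/36055) = 0.5100…
0 < E_income < 1 ⇒ normal good, necessity.

0.51; necessity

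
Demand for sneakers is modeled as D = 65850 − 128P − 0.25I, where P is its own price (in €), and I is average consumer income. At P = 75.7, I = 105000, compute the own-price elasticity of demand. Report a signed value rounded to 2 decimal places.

-0.32

At the given values, D = 65850 − 128(75.7) − 0.25(105000) = 29910.4.
∂D/∂P = −128.
E = (-128) × (75.7/29910.4) = -0.3239…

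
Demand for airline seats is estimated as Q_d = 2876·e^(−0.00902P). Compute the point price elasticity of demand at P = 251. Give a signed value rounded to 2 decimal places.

dQ_d/dP = −0.00902·Q_d = -2.69615. At P = 251, Q_d = 298.908.
Ed = (dQ_d/dP)·(P/Q_d) = (-2.69615) × (251/298.908) = -2.2640…

-2.26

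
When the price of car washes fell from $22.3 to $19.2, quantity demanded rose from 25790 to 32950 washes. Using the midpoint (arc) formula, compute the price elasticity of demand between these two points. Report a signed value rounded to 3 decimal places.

-1.632

%ΔQ = (32950 − 25790) / [(25790 + 32950)/2] = 7160/29370 = 0.243786…
%ΔP = (19.2 − 22.3) / [(22.3 + 19.2)/2] = -3.1/20.75 = -0.149397…
Arc Ed = %ΔQ / %ΔP = (7160/29370) / (-3.1/20.75) = -1.63179…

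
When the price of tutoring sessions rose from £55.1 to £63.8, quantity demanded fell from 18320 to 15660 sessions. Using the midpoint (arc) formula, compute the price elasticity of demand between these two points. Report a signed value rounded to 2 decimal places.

%ΔQ = (15660 − 18320) / [(18320 + 15660)/2] = -2660/16990 = -0.156562…
%ΔP = (63.8 − 55.1) / [(55.1 + 63.8)/2] = 8.7/59.45 = 0.146341…
Arc Ed = %ΔQ / %ΔP = (-2660/16990) / (8.7/59.45) = -1.0698…

-1.07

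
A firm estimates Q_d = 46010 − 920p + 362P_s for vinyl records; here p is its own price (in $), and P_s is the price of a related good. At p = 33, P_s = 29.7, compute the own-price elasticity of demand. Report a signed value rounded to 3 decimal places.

-1.150

At the given values, Q_d = 46010 − 920(33) + 362(29.7) = 26401.4.
∂Q_d/∂p = −920.
E = (-920) × (33/26401.4) = -1.14993…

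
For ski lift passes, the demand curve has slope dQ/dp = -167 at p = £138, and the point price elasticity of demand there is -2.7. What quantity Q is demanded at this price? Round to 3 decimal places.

8535.556

Ed = (dQ/dp)·(p/Q) ⇒ Q = (dQ/dp)·p/Ed = (-167)·138/(-2.7) = 8535.55555…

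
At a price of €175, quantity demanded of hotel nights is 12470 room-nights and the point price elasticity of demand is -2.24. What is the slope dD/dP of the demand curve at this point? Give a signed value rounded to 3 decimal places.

Ed = (dD/dP)·(P/D) ⇒ dD/dP = Ed·D/P = (-2.24)·12470/175 = -159.616

-159.616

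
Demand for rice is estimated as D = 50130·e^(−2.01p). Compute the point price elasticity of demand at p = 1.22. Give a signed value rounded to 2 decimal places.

-2.45

dD/dp = −2.01·D = -8675.95. At p = 1.22, D = 4316.39.
Ed = (dD/dp)·(p/D) = (-8675.95) × (1.22/4316.39) = -2.4522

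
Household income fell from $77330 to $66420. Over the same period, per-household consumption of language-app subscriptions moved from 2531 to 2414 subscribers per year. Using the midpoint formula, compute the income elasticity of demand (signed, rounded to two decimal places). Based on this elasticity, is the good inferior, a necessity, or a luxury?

0.31; necessity

%ΔQ = (2414 − 2531)/[( 2531 + 2414)/2] = -117/2472.5 = -0.047320…
%ΔIncome = (66420 − 77330)/[( 77330 + 66420)/2] = -10910/71875 = -0.151791…
E_income = (-117/2472.5) / (-10910/71875) = 0.3117…
0 < E_income < 1 ⇒ normal good, necessity.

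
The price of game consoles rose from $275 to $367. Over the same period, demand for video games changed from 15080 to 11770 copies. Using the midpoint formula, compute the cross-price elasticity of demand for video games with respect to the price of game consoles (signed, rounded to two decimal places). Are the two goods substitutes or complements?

%ΔQ_{video games} = (11770 − 15080)/avg = -3310/13425 = -0.246554…
%ΔP_{game consoles} = (367 − 275)/avg = 92/321 = 0.286604…
E_cross = (-3310/13425) / (92/321) = -0.8602…
E_cross < 0 ⇒ the goods are complements.

-0.86; complements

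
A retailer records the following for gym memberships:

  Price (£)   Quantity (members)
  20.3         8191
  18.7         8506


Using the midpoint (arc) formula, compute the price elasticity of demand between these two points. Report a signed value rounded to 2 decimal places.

-0.46

%ΔQ = (8506 − 8191) / [(8191 + 8506)/2] = 315/8348.5 = 0.037731…
%ΔP = (18.7 − 20.3) / [(20.3 + 18.7)/2] = -1.6/19.5 = -0.082051…
Arc Ed = %ΔQ / %ΔP = (315/8348.5) / (-1.6/19.5) = -0.4598…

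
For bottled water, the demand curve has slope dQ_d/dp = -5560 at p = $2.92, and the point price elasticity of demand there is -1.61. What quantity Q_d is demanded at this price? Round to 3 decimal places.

10083.975

Ed = (dQ_d/dp)·(p/Q_d) ⇒ Q_d = (dQ_d/dp)·p/Ed = (-5560)·2.92/(-1.61) = 10083.97515…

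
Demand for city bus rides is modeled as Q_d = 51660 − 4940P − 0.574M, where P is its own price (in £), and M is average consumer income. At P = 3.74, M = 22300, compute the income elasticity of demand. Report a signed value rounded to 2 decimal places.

At the given values, Q_d = 51660 − 4940(3.74) − 0.574(22300) = 20384.2.
∂Q_d/∂M = -0.574.
E = (-0.574) × (22300/20384.2) = -0.6279…

-0.63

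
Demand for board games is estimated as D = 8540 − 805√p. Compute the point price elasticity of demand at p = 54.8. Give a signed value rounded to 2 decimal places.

-1.15

dD/dp = −805/(2√p) = -54.372. At p = 54.8, D = 2580.82.
Ed = (dD/dp)·(p/D) = (-54.372) × (54.8/2580.82) = -1.1545…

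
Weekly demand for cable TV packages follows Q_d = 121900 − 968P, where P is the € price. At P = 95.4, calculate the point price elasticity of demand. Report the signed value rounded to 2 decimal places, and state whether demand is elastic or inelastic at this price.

dQ_d/dP = −968. At P = 95.4, Q_d = 121900 − 968(95.4) = 29552.8.
Ed = (dQ_d/dP)·(P/Q_d) = −968 × (95.4/29552.8) = -3.1248…
|Ed| = 3.12 > 1, so demand is elastic.

-3.12; elastic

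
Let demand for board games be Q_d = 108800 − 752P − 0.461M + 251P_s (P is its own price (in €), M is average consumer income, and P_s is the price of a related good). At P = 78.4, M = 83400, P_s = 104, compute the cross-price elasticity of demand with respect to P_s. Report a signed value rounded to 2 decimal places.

0.70

At the given values, Q_d = 108800 − 752(78.4) − 0.461(83400) + 251(104) = 37499.8.
∂Q_d/∂P_s = 251.
E = (251) × (104/37499.8) = 0.6961…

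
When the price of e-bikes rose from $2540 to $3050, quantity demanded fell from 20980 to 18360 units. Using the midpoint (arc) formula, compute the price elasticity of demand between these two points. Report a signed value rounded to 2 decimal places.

%ΔQ = (18360 − 20980) / [(20980 + 18360)/2] = -2620/19670 = -0.133197…
%ΔP = (3050 − 2540) / [(2540 + 3050)/2] = 510/2795 = 0.182468…
Arc Ed = %ΔQ / %ΔP = (-2620/19670) / (510/2795) = -0.7299…

-0.73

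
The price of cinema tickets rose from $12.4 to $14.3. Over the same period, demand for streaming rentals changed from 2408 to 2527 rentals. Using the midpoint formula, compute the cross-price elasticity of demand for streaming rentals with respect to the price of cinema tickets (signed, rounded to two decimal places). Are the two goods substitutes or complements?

%ΔQ_{streaming rentals} = (2527 − 2408)/avg = 119/2467.5 = 0.048226…
%ΔP_{cinema tickets} = (14.3 − 12.4)/avg = 1.9/13.35 = 0.142322…
E_cross = (119/2467.5) / (1.9/13.35) = 0.3388…
E_cross > 0 ⇒ the goods are substitutes.

0.34; substitutes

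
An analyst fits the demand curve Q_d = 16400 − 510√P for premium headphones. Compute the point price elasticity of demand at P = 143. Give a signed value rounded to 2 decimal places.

-0.30

dQ_d/dP = −510/(2√P) = -21.3242. At P = 143, Q_d = 10301.3.
Ed = (dQ_d/dP)·(P/Q_d) = (-21.3242) × (143/10301.3) = -0.2960…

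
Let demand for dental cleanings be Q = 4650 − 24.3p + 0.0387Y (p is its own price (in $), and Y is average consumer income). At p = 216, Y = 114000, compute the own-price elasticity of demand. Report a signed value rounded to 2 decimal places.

At the given values, Q = 4650 − 24.3(216) + 0.0387(114000) = 3813.
∂Q/∂p = −24.3.
E = (-24.3) × (216/3813) = -1.3765…

-1.38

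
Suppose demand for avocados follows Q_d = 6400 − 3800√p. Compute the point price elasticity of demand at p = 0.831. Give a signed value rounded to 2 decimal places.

dQ_d/dp = −3800/(2√p) = -2084.27. At p = 0.831, Q_d = 2935.95.
Ed = (dQ_d/dp)·(p/Q_d) = (-2084.27) × (0.831/2935.95) = -0.5899…

-0.59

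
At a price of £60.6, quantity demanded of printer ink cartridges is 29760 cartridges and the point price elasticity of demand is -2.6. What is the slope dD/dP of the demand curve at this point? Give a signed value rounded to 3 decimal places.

-1276.832

Ed = (dD/dP)·(P/D) ⇒ dD/dP = Ed·D/P = (-2.6)·29760/60.6 = -1276.83168…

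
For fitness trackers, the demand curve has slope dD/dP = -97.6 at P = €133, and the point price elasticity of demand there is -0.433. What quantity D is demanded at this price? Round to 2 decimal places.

Ed = (dD/dP)·(P/D) ⇒ D = (dD/dP)·P/Ed = (-97.6)·133/(-0.433) = 29978.7528…

29978.75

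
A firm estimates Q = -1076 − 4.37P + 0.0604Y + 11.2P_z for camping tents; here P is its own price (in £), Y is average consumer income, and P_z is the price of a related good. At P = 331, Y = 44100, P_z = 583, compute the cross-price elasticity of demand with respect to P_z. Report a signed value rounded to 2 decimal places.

0.98

At the given values, Q = -1076 − 4.37(331) + 0.0604(44100) + 11.2(583) = 6670.77.
∂Q/∂P_z = 11.2.
E = (11.2) × (583/6670.77) = 0.9788…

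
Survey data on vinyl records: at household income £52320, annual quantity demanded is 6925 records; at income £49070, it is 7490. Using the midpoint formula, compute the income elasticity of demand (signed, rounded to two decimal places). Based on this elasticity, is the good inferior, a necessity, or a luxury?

%ΔQ = (7490 − 6925)/[( 6925 + 7490)/2] = 565/7207.5 = 0.078390…
%ΔIncome = (49070 − 52320)/[( 52320 + 49070)/2] = -3250/50695 = -0.064108…
E_income = (565/7207.5) / (-3250/50695) = -1.2227…
E_income < 0 ⇒ inferior good.

-1.22; inferior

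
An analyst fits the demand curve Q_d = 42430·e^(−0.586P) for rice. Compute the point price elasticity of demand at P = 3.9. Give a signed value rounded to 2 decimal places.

-2.29

dQ_d/dP = −0.586·Q_d = -2529.5. At P = 3.9, Q_d = 4316.55.
Ed = (dQ_d/dP)·(P/Q_d) = (-2529.5) × (3.9/4316.55) = -2.2854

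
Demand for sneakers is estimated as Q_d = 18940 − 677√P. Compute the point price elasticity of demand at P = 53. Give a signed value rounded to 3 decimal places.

-0.176

dQ_d/dP = −677/(2√P) = -46.4966. At P = 53, Q_d = 14011.4.
Ed = (dQ_d/dP)·(P/Q_d) = (-46.4966) × (53/14011.4) = -0.17587…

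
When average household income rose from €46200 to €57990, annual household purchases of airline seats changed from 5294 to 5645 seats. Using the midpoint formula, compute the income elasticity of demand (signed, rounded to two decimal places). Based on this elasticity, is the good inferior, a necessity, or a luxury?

0.28; necessity

%ΔQ = (5645 − 5294)/[( 5294 + 5645)/2] = 351/5469.5 = 0.064174…
%ΔIncome = (57990 − 46200)/[( 46200 + 57990)/2] = 11790/52095 = 0.226317…
E_income = (351/5469.5) / (11790/52095) = 0.2835…
0 < E_income < 1 ⇒ normal good, necessity.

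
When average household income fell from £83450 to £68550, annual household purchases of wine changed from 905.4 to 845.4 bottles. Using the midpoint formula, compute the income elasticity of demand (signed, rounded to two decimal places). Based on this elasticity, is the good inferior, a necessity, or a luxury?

%ΔQ = (845.4 − 905.4)/[( 905.4 + 845.4)/2] = -60/875.4 = -0.068540…
%ΔIncome = (68550 − 83450)/[( 83450 + 68550)/2] = -14900/76000 = -0.196052…
E_income = (-60/875.4) / (-14900/76000) = 0.3496…
0 < E_income < 1 ⇒ normal good, necessity.

0.35; necessity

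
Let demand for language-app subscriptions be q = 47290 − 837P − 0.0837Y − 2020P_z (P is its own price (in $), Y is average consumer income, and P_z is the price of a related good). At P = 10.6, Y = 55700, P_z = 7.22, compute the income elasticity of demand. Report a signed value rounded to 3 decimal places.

-0.243

At the given values, q = 47290 − 837(10.6) − 0.0837(55700) − 2020(7.22) = 19171.31.
∂q/∂Y = -0.0837.
E = (-0.0837) × (55700/19171.31) = -0.24318…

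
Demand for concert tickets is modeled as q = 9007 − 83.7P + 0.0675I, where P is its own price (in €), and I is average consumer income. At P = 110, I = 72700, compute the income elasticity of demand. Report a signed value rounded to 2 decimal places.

At the given values, q = 9007 − 83.7(110) + 0.0675(72700) = 4707.25.
∂q/∂I = 0.0675.
E = (0.0675) × (72700/4707.25) = 1.0424…

1.04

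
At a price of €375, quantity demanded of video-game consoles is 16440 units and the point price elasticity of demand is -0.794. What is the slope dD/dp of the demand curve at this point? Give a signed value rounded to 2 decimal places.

Ed = (dD/dp)·(p/D) ⇒ dD/dp = Ed·D/p = (-0.794)·16440/375 = -34.8089…

-34.81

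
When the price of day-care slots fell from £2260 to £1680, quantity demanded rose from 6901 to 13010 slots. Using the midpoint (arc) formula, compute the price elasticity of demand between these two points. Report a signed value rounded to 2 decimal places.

%ΔQ = (13010 − 6901) / [(6901 + 13010)/2] = 6109/9955.5 = 0.613630…
%ΔP = (1680 − 2260) / [(2260 + 1680)/2] = -580/1970 = -0.294416…
Arc Ed = %ΔQ / %ΔP = (6109/9955.5) / (-580/1970) = -2.0842…

-2.08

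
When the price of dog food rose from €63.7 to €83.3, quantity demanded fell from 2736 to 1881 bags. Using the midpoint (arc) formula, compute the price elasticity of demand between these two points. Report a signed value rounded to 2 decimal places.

-1.39

%ΔQ = (1881 − 2736) / [(2736 + 1881)/2] = -855/2308.5 = -0.370370…
%ΔP = (83.3 − 63.7) / [(63.7 + 83.3)/2] = 19.6/73.5 = 0.266666…
Arc Ed = %ΔQ / %ΔP = (-855/2308.5) / (19.6/73.5) = -1.3888…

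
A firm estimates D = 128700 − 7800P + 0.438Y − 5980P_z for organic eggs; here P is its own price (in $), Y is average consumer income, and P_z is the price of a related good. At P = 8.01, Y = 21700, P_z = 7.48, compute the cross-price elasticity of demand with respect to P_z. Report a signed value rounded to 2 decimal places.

At the given values, D = 128700 − 7800(8.01) + 0.438(21700) − 5980(7.48) = 30996.2.
∂D/∂P_z = -5980.
E = (-5980) × (7.48/30996.2) = -1.4430…

-1.44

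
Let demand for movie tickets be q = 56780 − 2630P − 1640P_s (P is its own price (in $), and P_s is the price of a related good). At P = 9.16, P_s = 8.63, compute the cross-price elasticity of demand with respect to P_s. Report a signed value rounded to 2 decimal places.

-0.76

At the given values, q = 56780 − 2630(9.16) − 1640(8.63) = 18536.
∂q/∂P_s = -1640.
E = (-1640) × (8.63/18536) = -0.7635…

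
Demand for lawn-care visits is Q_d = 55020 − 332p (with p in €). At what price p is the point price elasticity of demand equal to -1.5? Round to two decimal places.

99.43

Ed = −332p/(55020 − 332p). Set this equal to -1.5:
332p = 1.5·(55020 − 332p) ⇒ 332p(1 + 1.5) = 1.5·55020
p = 1.5·55020 / (332·2.5) = 99.4337…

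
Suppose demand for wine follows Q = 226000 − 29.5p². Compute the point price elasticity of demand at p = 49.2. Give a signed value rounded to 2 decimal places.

-0.92

dQ/dp = −2·29.5·p = -2902.8. At p = 49.2, Q = 154591.12.
Ed = (dQ/dp)·(p/Q) = (-2902.8) × (49.2/154591.12) = -0.9238…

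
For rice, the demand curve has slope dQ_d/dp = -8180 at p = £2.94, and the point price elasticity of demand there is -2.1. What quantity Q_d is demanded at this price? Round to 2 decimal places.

Ed = (dQ_d/dp)·(p/Q_d) ⇒ Q_d = (dQ_d/dp)·p/Ed = (-8180)·2.94/(-2.1) = 11452

11452.00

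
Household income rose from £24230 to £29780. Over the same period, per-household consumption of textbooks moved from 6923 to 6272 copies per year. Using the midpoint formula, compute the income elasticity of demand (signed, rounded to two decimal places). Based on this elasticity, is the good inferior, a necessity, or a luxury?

-0.48; inferior

%ΔQ = (6272 − 6923)/[( 6923 + 6272)/2] = -651/6597.5 = -0.098673…
%ΔIncome = (29780 − 24230)/[( 24230 + 29780)/2] = 5550/27005 = 0.205517…
E_income = (-651/6597.5) / (5550/27005) = -0.4801…
E_income < 0 ⇒ inferior good.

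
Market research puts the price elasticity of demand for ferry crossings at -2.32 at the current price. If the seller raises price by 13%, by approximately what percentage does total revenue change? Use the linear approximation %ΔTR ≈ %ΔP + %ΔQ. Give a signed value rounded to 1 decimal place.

-17.2%

%ΔQ ≈ Ed × %ΔP = (-2.32) × (+13%) = -30.1600%
%ΔTR ≈ %ΔP + %ΔQ = (+13%) + (-30.1600%) = -17.1600%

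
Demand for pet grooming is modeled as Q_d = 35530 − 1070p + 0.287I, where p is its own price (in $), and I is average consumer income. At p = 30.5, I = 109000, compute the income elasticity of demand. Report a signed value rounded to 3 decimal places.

At the given values, Q_d = 35530 − 1070(30.5) + 0.287(109000) = 34178.
∂Q_d/∂I = 0.287.
E = (0.287) × (109000/34178) = 0.91529…

0.915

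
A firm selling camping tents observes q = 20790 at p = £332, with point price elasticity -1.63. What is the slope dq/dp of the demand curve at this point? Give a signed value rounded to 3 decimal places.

-102.071

Ed = (dq/dp)·(p/q) ⇒ dq/dp = Ed·q/p = (-1.63)·20790/332 = -102.07138…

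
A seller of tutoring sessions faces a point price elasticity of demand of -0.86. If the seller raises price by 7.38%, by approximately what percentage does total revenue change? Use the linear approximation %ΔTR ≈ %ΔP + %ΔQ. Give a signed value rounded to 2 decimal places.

%ΔQ ≈ Ed × %ΔP = (-0.86) × (+7.38%) = -6.3468%
%ΔTR ≈ %ΔP + %ΔQ = (+7.38%) + (-6.3468%) = +1.0332%

+1.03%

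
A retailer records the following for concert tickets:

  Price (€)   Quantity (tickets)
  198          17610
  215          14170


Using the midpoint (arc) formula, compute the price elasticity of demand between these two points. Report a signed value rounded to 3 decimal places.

%ΔQ = (14170 − 17610) / [(17610 + 14170)/2] = -3440/15890 = -0.216488…
%ΔP = (215 − 198) / [(198 + 215)/2] = 17/206.5 = 0.082324…
Arc Ed = %ΔQ / %ΔP = (-3440/15890) / (17/206.5) = -2.62969…

-2.630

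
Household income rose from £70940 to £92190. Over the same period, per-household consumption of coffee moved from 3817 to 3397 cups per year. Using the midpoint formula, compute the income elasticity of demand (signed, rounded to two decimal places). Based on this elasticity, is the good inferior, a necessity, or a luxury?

%ΔQ = (3397 − 3817)/[( 3817 + 3397)/2] = -420/3607 = -0.116440…
%ΔIncome = (92190 − 70940)/[( 70940 + 92190)/2] = 21250/81565 = 0.260528…
E_income = (-420/3607) / (21250/81565) = -0.4469…
E_income < 0 ⇒ inferior good.

-0.45; inferior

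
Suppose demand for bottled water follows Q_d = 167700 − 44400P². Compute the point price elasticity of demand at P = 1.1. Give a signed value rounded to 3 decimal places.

dQ_d/dP = −2·44400·P = -97680. At P = 1.1, Q_d = 113976.
Ed = (dQ_d/dP)·(P/Q_d) = (-97680) × (1.1/113976) = -0.94272…

-0.943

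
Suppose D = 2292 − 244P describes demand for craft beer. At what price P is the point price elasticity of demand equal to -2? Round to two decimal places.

Ed = −244P/(2292 − 244P). Set this equal to -2:
244P = 2·(2292 − 244P) ⇒ 244P(1 + 2) = 2·2292
P = 2·2292 / (244·3) = 6.2622…

6.26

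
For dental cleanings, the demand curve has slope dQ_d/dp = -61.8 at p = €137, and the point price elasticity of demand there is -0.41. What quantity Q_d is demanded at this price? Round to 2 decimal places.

20650.24

Ed = (dQ_d/dp)·(p/Q_d) ⇒ Q_d = (dQ_d/dp)·p/Ed = (-61.8)·137/(-0.41) = 20650.2439…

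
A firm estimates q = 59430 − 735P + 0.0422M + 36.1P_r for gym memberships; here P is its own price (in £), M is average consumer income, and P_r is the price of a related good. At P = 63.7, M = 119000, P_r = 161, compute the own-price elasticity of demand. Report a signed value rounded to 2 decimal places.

-2.00

At the given values, q = 59430 − 735(63.7) + 0.0422(119000) + 36.1(161) = 23444.4.
∂q/∂P = −735.
E = (-735) × (63.7/23444.4) = -1.9970…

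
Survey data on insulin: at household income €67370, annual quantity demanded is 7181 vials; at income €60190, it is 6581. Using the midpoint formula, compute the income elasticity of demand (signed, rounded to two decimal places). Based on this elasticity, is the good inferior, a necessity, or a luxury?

0.77; necessity

%ΔQ = (6581 − 7181)/[( 7181 + 6581)/2] = -600/6881 = -0.087196…
%ΔIncome = (60190 − 67370)/[( 67370 + 60190)/2] = -7180/63780 = -0.112574…
E_income = (-600/6881) / (-7180/63780) = 0.7745…
0 < E_income < 1 ⇒ normal good, necessity.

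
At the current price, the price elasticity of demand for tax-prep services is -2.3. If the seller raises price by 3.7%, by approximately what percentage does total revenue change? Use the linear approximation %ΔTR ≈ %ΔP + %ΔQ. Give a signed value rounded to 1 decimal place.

-4.8%

%ΔQ ≈ Ed × %ΔP = (-2.3) × (+3.7%) = -8.5100%
%ΔTR ≈ %ΔP + %ΔQ = (+3.7%) + (-8.5100%) = -4.8100%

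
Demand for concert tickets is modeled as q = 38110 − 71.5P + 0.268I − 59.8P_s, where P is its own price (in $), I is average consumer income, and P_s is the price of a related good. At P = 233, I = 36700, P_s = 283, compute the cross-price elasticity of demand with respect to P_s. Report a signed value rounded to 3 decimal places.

-1.178

At the given values, q = 38110 − 71.5(233) + 0.268(36700) − 59.8(283) = 14362.7.
∂q/∂P_s = -59.8.
E = (-59.8) × (283/14362.7) = -1.17828…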